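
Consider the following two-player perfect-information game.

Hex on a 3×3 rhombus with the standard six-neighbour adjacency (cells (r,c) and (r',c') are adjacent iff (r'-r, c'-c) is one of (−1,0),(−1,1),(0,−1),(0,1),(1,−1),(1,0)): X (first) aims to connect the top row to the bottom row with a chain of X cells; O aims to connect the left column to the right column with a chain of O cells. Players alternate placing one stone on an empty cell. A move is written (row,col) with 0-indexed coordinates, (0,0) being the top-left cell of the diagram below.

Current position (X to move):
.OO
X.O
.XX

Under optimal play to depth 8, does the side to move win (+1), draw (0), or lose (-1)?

ply 1, X at .OO/X.O/.XX | (0,0)=+1→XOO/X.O/.XX*; (1,1)=-1→.OO/XXO/.XX; (2,0)=-1→.OO/X.O/XXX
ply 2, O at XOO/X.O/.XX | (1,1)=-1→XOO/XOO/.XX*; (2,0)=-1→XOO/X.O/OXX
ply 3, X at XOO/XOO/.XX | (2,0)=+1→XOO/XOO/XXX*
ply 4: XOO/XOO/XXX is terminal -1 (O); from .OO/X.O/.XX depth 8

value(.OO/X.O/.XX, X) = +1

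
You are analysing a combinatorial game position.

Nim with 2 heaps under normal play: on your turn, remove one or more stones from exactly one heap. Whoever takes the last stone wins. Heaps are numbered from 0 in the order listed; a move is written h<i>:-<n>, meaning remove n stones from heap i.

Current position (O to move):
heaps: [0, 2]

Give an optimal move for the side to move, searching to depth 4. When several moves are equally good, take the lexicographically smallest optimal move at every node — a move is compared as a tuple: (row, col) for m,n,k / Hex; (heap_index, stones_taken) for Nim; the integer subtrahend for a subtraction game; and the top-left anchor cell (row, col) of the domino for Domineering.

p1 O@[(0,2)]: h1:-1[(0,1)]-1 h1:-2[(0,0)]+1*
p2 X@[(0,0)] terminal -1; root [(0,2)] d4

O's best at [(0,2)]: h1:-2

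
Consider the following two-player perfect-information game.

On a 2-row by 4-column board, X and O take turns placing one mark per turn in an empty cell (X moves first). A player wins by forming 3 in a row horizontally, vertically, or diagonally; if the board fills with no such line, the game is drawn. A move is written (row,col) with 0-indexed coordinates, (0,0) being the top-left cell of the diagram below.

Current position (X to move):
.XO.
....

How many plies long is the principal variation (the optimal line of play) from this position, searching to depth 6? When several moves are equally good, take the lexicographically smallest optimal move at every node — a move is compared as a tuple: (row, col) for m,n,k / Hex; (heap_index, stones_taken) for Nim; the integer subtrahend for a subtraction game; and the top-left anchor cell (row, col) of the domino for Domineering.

ply 1, X at .XO./.... | (0,0)=+0→XXO./....*; (0,3)=+0→.XOX/....; (1,0)=+0→.XO./X...; (1,1)=+0→.XO./.X..; (1,2)=+0→.XO./..X.; (1,3)=+0→.XO./...X
ply 2, O at XXO./.... | (0,3)=+0→XXOO/....*; (1,0)=+0→XXO./O...; (1,1)=+0→XXO./.O..; (1,2)=+0→XXO./..O.; (1,3)=+0→XXO./...O
ply 3, X at XXOO/.... | (1,0)=+0→XXOO/X...*; (1,1)=+0→XXOO/.X..; (1,2)=+0→XXOO/..X.; (1,3)=+0→XXOO/...X
ply 4, O at XXOO/X... | (1,1)=+0→XXOO/XO..*; (1,2)=+0→XXOO/X.O.; (1,3)=+0→XXOO/X..O
ply 5, X at XXOO/XO.. | (1,2)=+0→XXOO/XOX.*; (1,3)=+0→XXOO/XO.X
ply 6, O at XXOO/XOX. | (1,3)=+0→XXOO/XOXO*
ply 7: XXOO/XOXO is terminal +0 (X); from .XO./.... depth 6

PV length from [.XO./....]: 6 plies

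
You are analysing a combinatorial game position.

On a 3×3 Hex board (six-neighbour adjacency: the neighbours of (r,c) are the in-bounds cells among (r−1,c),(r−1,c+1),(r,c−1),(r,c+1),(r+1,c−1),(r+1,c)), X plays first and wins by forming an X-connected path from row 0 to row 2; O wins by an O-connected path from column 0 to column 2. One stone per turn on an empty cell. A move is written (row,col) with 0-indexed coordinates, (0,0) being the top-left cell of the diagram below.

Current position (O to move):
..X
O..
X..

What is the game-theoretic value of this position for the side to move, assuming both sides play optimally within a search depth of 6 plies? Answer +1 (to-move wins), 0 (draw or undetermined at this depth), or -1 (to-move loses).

[..X/O../X..] O move#1: (0,0):-1/O.X/O../X..*, (0,1):-1/.OX/O../X.., (1,1):-1/..X/OO./X.., (1,2):-1/..X/O.O/X.., (2,1):-1/..X/O../XO., (2,2):-1/..X/O../X.O
[O.X/O../X..] X move#2: (0,1):+1/OXX/O../X..*, (1,1):+1/O.X/OX./X.., (1,2):+1/O.X/O.X/X.., (2,1):+1/O.X/O../XX., (2,2):+1/O.X/O../X.X
[OXX/O../X..] O move#3: (1,1):-1/OXX/OO./X..*, (1,2):-1/OXX/O.O/X.., (2,1):-1/OXX/O../XO., (2,2):-1/OXX/O../X.O
[OXX/OO./X..] X move#4: (1,2):+1/OXX/OOX/X..*, (2,1):-1/OXX/OO./XX., (2,2):-1/OXX/OO./X.X
[OXX/OOX/X..] O move#5: (2,1):-1/OXX/OOX/XO.*, (2,2):-1/OXX/OOX/X.O
[OXX/OOX/XO.] X move#6: (2,2):+1/OXX/OOX/XOX*
[OXX/OOX/XOX] end (terminal -1, O#7); searched ..X/O../X.. to 6

value(..X/O../X.., O) = -1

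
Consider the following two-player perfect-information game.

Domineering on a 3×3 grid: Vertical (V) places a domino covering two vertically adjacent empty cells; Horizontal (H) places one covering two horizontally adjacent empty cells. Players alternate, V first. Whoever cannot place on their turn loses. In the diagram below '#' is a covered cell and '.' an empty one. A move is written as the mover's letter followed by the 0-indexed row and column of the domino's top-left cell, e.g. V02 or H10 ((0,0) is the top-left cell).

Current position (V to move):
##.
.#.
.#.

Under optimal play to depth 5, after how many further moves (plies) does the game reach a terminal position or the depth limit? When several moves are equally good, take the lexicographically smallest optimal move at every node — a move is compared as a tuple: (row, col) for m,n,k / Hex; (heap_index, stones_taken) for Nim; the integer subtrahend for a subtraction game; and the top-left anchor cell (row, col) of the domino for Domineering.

ply 1, V at ##./.#./.#. | V02=+1→###/.##/.#.*; V10=+1→##./##./##.; V12=+1→##./.##/.##
ply 2: ###/.##/.#. is terminal -1 (H); from ##./.#./.#. depth 5

PV length from [##./.#./.#.]: 1 ply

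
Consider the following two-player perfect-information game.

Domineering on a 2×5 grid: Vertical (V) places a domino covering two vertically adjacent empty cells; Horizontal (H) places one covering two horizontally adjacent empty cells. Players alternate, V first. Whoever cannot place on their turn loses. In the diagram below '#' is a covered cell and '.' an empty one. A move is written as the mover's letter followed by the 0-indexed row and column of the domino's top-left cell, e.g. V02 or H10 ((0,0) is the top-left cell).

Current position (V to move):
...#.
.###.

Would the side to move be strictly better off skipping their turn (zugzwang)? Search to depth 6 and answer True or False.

p1 V@[...#./.###.]: V00[#..#./####.]+1* V04[...##/.####]-1
p2 H@[#..#./####.]: H01[####./####.]-1*
p3 V@[####./####.]: V04[#####/#####]+1*
p4 H@[#####/#####] terminal -1; root [...#./.###.] d6
if V skipped the turn, H would face:
~ p1 H@[...#./.###.]: H00[##.#./.###.]-1* H01[.###./.###.]-1
~ p2 V@[##.#./.###.]: V04[##.##/.####]+1*
~ p3 H@[##.##/.####] terminal -1; root [...#./.###.] d6
compare (V): move=+1 vs pass=+1

zugzwang(...#./.###., V) = False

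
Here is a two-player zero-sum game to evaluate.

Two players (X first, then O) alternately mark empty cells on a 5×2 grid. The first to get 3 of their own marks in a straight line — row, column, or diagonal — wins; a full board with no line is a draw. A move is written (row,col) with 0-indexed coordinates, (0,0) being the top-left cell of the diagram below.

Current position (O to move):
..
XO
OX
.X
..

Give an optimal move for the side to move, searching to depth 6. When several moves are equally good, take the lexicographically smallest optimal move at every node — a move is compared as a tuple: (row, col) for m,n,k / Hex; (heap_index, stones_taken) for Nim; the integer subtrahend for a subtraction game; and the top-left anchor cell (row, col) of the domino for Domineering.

O's best at [../XO/OX/.X/..]: (4,1)

[../XO/OX/.X/..] O move#1: (0,0):-1/O./XO/OX/.X/.., (0,1):-1/.O/XO/OX/.X/.., (3,0):-1/../XO/OX/OX/.., (4,0):-1/../XO/OX/.X/O., (4,1):+0/../XO/OX/.X/.O*
[../XO/OX/.X/.O] X move#2: (0,0):+0/X./XO/OX/.X/.O*, (0,1):+0/.X/XO/OX/.X/.O, (3,0):+0/../XO/OX/XX/.O, (4,0):+0/../XO/OX/.X/XO
[X./XO/OX/.X/.O] O move#3: (0,1):+0/XO/XO/OX/.X/.O*, (3,0):+0/X./XO/OX/OX/.O, (4,0):+0/X./XO/OX/.X/OO
[XO/XO/OX/.X/.O] X move#4: (3,0):+0/XO/XO/OX/XX/.O*, (4,0):+0/XO/XO/OX/.X/XO
[XO/XO/OX/XX/.O] O move#5: (4,0):+0/XO/XO/OX/XX/OO*
[XO/XO/OX/XX/OO] end (terminal +0, X#6); searched ../XO/OX/.X/.. to 6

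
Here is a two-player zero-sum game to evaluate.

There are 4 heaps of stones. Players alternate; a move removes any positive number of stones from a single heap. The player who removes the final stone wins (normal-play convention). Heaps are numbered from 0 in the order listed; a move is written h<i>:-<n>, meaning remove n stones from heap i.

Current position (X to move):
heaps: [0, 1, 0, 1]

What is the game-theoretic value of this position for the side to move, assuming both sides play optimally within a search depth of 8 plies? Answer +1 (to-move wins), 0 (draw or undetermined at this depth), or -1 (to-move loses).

p1 X@[(0,1,0,1)]: h1:-1[(0,0,0,1)]-1* h3:-1[(0,1,0,0)]-1
p2 O@[(0,0,0,1)]: h3:-1[(0,0,0,0)]+1*
p3 X@[(0,0,0,0)] terminal -1; root [(0,1,0,1)] d8

value((0,1,0,1), X) = -1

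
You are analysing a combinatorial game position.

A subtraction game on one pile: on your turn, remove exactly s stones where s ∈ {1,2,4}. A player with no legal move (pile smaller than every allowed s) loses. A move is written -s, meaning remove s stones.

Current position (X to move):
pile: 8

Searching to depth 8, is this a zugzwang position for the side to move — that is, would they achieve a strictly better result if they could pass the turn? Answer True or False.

zugzwang(8, X) = False

ply 1, X at 8 | -1=-1→7; -2=+1→6*; -4=-1→4
ply 2, O at 6 | -1=-1→5*; -2=-1→4; -4=-1→2
ply 3, X at 5 | -1=-1→4; -2=+1→3*; -4=-1→1
ply 4, O at 3 | -1=-1→2*; -2=-1→1
ply 5, X at 2 | -1=-1→1; -2=+1→0*
ply 6: 0 is terminal -1 (O); from 8 depth 8
pass branch (O moves first from the same position):
  | ply 1, O at 8 | -1=-1→7; -2=+1→6*; -4=-1→4
  | ply 2, X at 6 | -1=-1→5*; -2=-1→4; -4=-1→2
  | ply 3, O at 5 | -1=-1→4; -2=+1→3*; -4=-1→1
  | ply 4, X at 3 | -1=-1→2*; -2=-1→1
  | ply 5, O at 2 | -1=-1→1; -2=+1→0*
  | ply 6: 0 is terminal -1 (X); from 8 depth 8
X moving scores +1; X passing scores -1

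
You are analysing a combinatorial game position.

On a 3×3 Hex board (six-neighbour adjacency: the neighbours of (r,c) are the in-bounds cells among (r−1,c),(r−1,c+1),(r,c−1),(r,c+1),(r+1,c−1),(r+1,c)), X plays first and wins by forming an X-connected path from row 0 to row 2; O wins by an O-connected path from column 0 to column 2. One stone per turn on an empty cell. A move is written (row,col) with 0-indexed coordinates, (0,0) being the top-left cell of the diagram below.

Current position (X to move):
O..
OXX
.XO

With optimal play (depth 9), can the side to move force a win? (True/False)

X winning at [O../OXX/.XO]: True

p1 X@[O../OXX/.XO]: (0,1)[OX./OXX/.XO]+1* (0,2)[O.X/OXX/.XO]+1 (2,0)[O../OXX/XXO]+1
p2 O@[OX./OXX/.XO] terminal -1; root [O../OXX/.XO] d9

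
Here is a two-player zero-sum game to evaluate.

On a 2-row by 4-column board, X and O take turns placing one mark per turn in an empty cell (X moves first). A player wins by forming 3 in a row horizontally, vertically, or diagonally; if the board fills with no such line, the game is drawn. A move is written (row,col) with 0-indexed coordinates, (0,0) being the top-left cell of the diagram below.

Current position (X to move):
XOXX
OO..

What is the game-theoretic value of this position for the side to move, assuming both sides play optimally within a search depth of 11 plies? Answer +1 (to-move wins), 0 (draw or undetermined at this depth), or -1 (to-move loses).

value(XOXX/OO.., X) = 0

[XOXX/OO..] X move#1: (1,2):+0/XOXX/OOX.*, (1,3):-1/XOXX/OO.X
[XOXX/OOX.] O move#2: (1,3):+0/XOXX/OOXO*
[XOXX/OOXO] end (terminal +0, X#3); searched XOXX/OO.. to 11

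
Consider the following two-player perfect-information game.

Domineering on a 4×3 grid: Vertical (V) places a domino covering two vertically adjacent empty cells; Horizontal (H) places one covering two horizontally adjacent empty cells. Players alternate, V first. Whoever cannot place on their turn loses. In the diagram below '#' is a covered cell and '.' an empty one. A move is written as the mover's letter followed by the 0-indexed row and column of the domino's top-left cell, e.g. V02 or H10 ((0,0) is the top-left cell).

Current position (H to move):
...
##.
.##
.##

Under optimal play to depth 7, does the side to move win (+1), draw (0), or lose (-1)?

p1 H@[.../##./.##/.##]: H00[##./##./.##/.##]-1* H01[.##/##./.##/.##]-1
p2 V@[##./##./.##/.##]: V02[###/###/.##/.##]+1* V20[##./##./###/###]+1
p3 H@[###/###/.##/.##] terminal -1; root [.../##./.##/.##] d7

value(.../##./.##/.##, H) = -1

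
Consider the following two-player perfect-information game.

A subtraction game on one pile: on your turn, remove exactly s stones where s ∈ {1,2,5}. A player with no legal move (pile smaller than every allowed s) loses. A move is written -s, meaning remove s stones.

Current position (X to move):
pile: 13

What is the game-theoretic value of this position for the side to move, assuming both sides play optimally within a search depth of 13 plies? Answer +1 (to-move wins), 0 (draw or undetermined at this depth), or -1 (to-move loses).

value(13, X) = +1

[13] X move#1: -1:+1/12*, -2:-1/11, -5:-1/8
[12] O move#2: -1:-1/11*, -2:-1/10, -5:-1/7
[11] X move#3: -1:-1/10, -2:+1/9*, -5:+1/6
[9] O move#4: -1:-1/8*, -2:-1/7, -5:-1/4
[8] X move#5: -1:-1/7, -2:+1/6*, -5:+1/3
[6] O move#6: -1:-1/5*, -2:-1/4, -5:-1/1
[5] X move#7: -1:-1/4, -2:+1/3*, -5:+1/0
[3] O move#8: -1:-1/2*, -2:-1/1
[2] X move#9: -1:-1/1, -2:+1/0*
[0] end (terminal -1, O#10); searched 13 to 13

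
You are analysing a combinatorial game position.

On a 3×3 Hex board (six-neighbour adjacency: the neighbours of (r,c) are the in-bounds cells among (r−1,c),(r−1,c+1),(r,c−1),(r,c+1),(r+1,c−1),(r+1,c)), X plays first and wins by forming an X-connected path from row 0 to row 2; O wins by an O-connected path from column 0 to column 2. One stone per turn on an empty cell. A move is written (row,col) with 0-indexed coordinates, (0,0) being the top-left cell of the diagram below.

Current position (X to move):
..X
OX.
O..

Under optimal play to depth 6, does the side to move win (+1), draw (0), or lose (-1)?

ply 1, X at ..X/OX./O.. | (0,0)=-1→X.X/OX./O..; (0,1)=-1→.XX/OX./O..; (1,2)=+1→..X/OXX/O..*; (2,1)=+1→..X/OX./OX.; (2,2)=+1→..X/OX./O.X
ply 2, O at ..X/OXX/O.. | (0,0)=-1→O.X/OXX/O..*; (0,1)=-1→.OX/OXX/O..; (2,1)=-1→..X/OXX/OO.; (2,2)=-1→..X/OXX/O.O
ply 3, X at O.X/OXX/O.. | (0,1)=+1→OXX/OXX/O..*; (2,1)=+1→O.X/OXX/OX.; (2,2)=+1→O.X/OXX/O.X
ply 4, O at OXX/OXX/O.. | (2,1)=-1→OXX/OXX/OO.*; (2,2)=-1→OXX/OXX/O.O
ply 5, X at OXX/OXX/OO. | (2,2)=+1→OXX/OXX/OOX*
ply 6: OXX/OXX/OOX is terminal -1 (O); from ..X/OX./O.. depth 6

value(..X/OX./O.., X) = +1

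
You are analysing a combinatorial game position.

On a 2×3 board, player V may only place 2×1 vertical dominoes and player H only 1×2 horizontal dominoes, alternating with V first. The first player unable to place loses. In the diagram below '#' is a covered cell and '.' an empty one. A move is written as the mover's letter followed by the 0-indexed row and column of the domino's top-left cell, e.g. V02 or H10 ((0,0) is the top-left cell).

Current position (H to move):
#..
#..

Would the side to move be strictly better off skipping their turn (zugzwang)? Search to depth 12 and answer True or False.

zugzwang(#../#.., H) = False

ply 1, H at #../#.. | H01=+1→###/#..*; H11=+1→#../###
ply 2: ###/#.. is terminal -1 (V); from #../#.. depth 12
pass branch (V moves first from the same position):
  | ply 1, V at #../#.. | V01=+1→##./##.*; V02=+1→#.#/#.#
  | ply 2: ##./##. is terminal -1 (H); from #../#.. depth 12
H moving scores +1; H passing scores -1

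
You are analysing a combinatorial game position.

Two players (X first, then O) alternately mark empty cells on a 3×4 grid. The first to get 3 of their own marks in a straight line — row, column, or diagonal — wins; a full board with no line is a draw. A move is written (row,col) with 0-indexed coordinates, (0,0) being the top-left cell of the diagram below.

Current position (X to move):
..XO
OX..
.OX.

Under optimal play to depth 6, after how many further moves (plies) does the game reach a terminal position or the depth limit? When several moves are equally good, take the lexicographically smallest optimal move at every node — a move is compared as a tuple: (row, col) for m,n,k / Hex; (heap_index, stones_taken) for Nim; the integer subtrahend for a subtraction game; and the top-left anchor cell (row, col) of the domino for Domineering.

PV length from [..XO/OX../.OX.]: 1 ply

ply 1, X at ..XO/OX../.OX. | (0,0)=+1→X.XO/OX../.OX.*; (0,1)=-1→.XXO/OX../.OX.; (1,2)=+1→..XO/OXX./.OX.; (1,3)=-1→..XO/OX.X/.OX.; (2,0)=+1→..XO/OX../XOX.; (2,3)=-1→..XO/OX../.OXX
ply 2: X.XO/OX../.OX. is terminal -1 (O); from ..XO/OX../.OX. depth 6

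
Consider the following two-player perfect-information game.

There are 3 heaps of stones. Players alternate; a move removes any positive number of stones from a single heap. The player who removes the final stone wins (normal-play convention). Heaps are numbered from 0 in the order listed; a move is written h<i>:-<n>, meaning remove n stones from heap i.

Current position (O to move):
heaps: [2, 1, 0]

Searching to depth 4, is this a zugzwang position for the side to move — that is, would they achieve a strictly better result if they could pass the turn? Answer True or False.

p1 O@[(2,1,0)]: h0:-1[(1,1,0)]+1* h0:-2[(0,1,0)]-1 h1:-1[(2,0,0)]-1
p2 X@[(1,1,0)]: h0:-1[(0,1,0)]-1* h1:-1[(1,0,0)]-1
p3 O@[(0,1,0)]: h1:-1[(0,0,0)]+1*
p4 X@[(0,0,0)] terminal -1; root [(2,1,0)] d4
suppose O passes — search the same position with X to move:
pass> p1 X@[(2,1,0)]: h0:-1[(1,1,0)]+1* h0:-2[(0,1,0)]-1 h1:-1[(2,0,0)]-1
pass> p2 O@[(1,1,0)]: h0:-1[(0,1,0)]-1* h1:-1[(1,0,0)]-1
pass> p3 X@[(0,1,0)]: h1:-1[(0,0,0)]+1*
pass> p4 O@[(0,0,0)] terminal -1; root [(2,1,0)] d4
for O: play +1, pass -1

zugzwang((2,1,0), O) = False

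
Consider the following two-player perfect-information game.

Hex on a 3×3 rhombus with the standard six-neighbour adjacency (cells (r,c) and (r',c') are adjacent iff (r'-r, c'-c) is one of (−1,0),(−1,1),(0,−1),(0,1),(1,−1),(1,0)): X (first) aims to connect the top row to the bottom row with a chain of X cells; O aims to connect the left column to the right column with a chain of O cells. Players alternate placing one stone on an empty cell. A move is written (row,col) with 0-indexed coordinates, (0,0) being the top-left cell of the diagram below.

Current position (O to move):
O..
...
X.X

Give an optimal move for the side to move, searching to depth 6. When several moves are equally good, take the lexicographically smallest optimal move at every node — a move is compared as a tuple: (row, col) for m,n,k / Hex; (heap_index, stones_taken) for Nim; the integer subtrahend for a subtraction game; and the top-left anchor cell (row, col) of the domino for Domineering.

O's best at [O../.../X.X]: (1,1)

p1 O@[O../.../X.X]: (0,1)[OO./.../X.X]-1 (0,2)[O.O/.../X.X]-1 (1,0)[O../O../X.X]-1 (1,1)[O../.O./X.X]+1* (1,2)[O../..O/X.X]-1 (2,1)[O../.../XOX]-1
p2 X@[O../.O./X.X]: (0,1)[OX./.O./X.X]-1* (0,2)[O.X/.O./X.X]-1 (1,0)[O../XO./X.X]-1 (1,2)[O../.OX/X.X]-1 (2,1)[O../.O./XXX]-1
p3 O@[OX./.O./X.X]: (0,2)[OXO/.O./X.X]-1 (1,0)[OX./OO./X.X]+1* (1,2)[OX./.OO/X.X]-1 (2,1)[OX./.O./XOX]-1
p4 X@[OX./OO./X.X]: (0,2)[OXX/OO./X.X]-1* (1,2)[OX./OOX/X.X]-1 (2,1)[OX./OO./XXX]-1
p5 O@[OXX/OO./X.X]: (1,2)[OXX/OOO/X.X]+1* (2,1)[OXX/OO./XOX]-1
p6 X@[OXX/OOO/X.X] terminal -1; root [O../.../X.X] d6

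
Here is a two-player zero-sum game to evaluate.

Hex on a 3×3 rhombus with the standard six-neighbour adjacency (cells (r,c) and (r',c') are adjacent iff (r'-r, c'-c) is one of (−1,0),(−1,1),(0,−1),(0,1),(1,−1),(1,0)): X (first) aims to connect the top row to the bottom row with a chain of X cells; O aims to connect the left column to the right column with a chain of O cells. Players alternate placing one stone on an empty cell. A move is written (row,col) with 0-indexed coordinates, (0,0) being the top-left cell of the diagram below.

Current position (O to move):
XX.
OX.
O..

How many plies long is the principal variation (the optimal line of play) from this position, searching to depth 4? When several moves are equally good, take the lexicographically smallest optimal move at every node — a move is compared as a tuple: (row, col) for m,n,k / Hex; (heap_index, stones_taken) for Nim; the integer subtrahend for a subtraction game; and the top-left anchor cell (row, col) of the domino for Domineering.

p1 O@[XX./OX./O..]: (0,2)[XXO/OX./O..]-1 (1,2)[XX./OXO/O..]-1 (2,1)[XX./OX./OO.]+1* (2,2)[XX./OX./O.O]-1
p2 X@[XX./OX./OO.]: (0,2)[XXX/OX./OO.]-1* (1,2)[XX./OXX/OO.]-1 (2,2)[XX./OX./OOX]-1
p3 O@[XXX/OX./OO.]: (1,2)[XXX/OXO/OO.]+1* (2,2)[XXX/OX./OOO]+1
p4 X@[XXX/OXO/OO.] terminal -1; root [XX./OX./O..] d4

PV length from [XX./OX./O..]: 3 plies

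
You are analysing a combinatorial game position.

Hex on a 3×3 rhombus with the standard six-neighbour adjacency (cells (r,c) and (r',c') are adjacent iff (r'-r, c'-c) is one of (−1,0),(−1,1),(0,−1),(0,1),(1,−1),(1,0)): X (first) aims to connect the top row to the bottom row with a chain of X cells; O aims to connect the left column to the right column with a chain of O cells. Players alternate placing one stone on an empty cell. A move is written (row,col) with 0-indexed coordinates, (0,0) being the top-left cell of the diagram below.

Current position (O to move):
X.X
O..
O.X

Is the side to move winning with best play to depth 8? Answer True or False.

ply 1, O at X.X/O../O.X | (0,1)=-1→XOX/O../O.X; (1,1)=-1→X.X/OO./O.X; (1,2)=+1→X.X/O.O/O.X*; (2,1)=-1→X.X/O../OOX
ply 2, X at X.X/O.O/O.X | (0,1)=-1→XXX/O.O/O.X*; (1,1)=-1→X.X/OXO/O.X; (2,1)=-1→X.X/O.O/OXX
ply 3, O at XXX/O.O/O.X | (1,1)=+1→XXX/OOO/O.X*; (2,1)=+1→XXX/O.O/OOX
ply 4: XXX/OOO/O.X is terminal -1 (X); from X.X/O../O.X depth 8

O winning at [X.X/O../O.X]: True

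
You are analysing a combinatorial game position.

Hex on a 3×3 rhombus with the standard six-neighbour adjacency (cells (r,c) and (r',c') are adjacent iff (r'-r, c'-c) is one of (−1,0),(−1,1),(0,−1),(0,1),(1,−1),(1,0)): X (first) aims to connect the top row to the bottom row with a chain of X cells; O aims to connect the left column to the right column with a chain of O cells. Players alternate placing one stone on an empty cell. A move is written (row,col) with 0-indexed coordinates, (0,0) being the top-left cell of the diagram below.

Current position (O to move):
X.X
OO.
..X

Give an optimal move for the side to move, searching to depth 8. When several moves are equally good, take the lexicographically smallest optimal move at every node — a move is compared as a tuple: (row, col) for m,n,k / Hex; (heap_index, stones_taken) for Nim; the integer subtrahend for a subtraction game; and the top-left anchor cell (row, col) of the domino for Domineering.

O's best at [X.X/OO./..X]: (1,2)

p1 O@[X.X/OO./..X]: (0,1)[XOX/OO./..X]-1 (1,2)[X.X/OOO/..X]+1* (2,0)[X.X/OO./O.X]-1 (2,1)[X.X/OO./.OX]-1
p2 X@[X.X/OOO/..X] terminal -1; root [X.X/OO./..X] d8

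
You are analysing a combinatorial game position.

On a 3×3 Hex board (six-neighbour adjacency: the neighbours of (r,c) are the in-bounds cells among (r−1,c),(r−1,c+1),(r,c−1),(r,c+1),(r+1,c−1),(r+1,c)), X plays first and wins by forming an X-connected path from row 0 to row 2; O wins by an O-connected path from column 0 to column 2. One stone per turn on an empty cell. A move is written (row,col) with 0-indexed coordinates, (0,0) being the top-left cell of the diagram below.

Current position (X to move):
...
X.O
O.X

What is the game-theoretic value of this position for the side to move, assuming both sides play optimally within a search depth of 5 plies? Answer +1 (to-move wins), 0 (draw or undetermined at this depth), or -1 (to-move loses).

ply 1, X at .../X.O/O.X | (0,0)=-1→X../X.O/O.X*; (0,1)=-1→.X./X.O/O.X; (0,2)=-1→..X/X.O/O.X; (1,1)=-1→.../XXO/O.X; (2,1)=-1→.../X.O/OXX
ply 2, O at X../X.O/O.X | (0,1)=+1→XO./X.O/O.X*; (0,2)=+1→X.O/X.O/O.X; (1,1)=+1→X../XOO/O.X; (2,1)=+1→X../X.O/OOX
ply 3, X at XO./X.O/O.X | (0,2)=-1→XOX/X.O/O.X*; (1,1)=-1→XO./XXO/O.X; (2,1)=-1→XO./X.O/OXX
ply 4, O at XOX/X.O/O.X | (1,1)=+1→XOX/XOO/O.X*; (2,1)=+1→XOX/X.O/OOX
ply 5: XOX/XOO/O.X is terminal -1 (X); from .../X.O/O.X depth 5

value(.../X.O/O.X, X) = -1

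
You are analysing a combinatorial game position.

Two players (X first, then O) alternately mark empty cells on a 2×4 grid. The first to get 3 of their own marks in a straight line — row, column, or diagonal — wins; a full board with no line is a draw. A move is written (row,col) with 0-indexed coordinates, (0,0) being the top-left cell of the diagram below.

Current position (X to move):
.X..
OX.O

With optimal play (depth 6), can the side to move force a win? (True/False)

X winning at [.X../OX.O]: True

[.X../OX.O] X move#1: (0,0):+0/XX../OX.O, (0,2):+1/.XX./OX.O*, (0,3):+0/.X.X/OX.O, (1,2):+0/.X../OXXO
[.XX./OX.O] O move#2: (0,0):-1/OXX./OX.O*, (0,3):-1/.XXO/OX.O, (1,2):-1/.XX./OXOO
[OXX./OX.O] X move#3: (0,3):+1/OXXX/OX.O*, (1,2):+0/OXX./OXXO
[OXXX/OX.O] end (terminal -1, O#4); searched .X../OX.O to 6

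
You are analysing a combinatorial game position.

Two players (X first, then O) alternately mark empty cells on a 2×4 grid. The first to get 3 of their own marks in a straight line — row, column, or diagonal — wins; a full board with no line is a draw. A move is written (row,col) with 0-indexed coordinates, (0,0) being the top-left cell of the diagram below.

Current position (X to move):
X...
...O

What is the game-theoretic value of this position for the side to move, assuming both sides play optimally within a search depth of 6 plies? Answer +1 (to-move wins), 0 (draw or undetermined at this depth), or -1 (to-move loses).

[X.../...O] X move#1: (0,1):+0/XX../...O*, (0,2):+0/X.X./...O, (0,3):+0/X..X/...O, (1,0):+0/X.../X..O, (1,1):+0/X.../.X.O, (1,2):+0/X.../..XO
[XX../...O] O move#2: (0,2):+0/XXO./...O*, (0,3):-1/XX.O/...O, (1,0):-1/XX../O..O, (1,1):-1/XX../.O.O, (1,2):-1/XX../..OO
[XXO./...O] X move#3: (0,3):+0/XXOX/...O*, (1,0):+0/XXO./X..O, (1,1):+0/XXO./.X.O, (1,2):+0/XXO./..XO
[XXOX/...O] O move#4: (1,0):+0/XXOX/O..O*, (1,1):+0/XXOX/.O.O, (1,2):+0/XXOX/..OO
[XXOX/O..O] X move#5: (1,1):+0/XXOX/OX.O*, (1,2):+0/XXOX/O.XO
[XXOX/OX.O] O move#6: (1,2):+0/XXOX/OXOO*
[XXOX/OXOO] end (terminal +0, X#7); searched X.../...O to 6

value(X.../...O, X) = 0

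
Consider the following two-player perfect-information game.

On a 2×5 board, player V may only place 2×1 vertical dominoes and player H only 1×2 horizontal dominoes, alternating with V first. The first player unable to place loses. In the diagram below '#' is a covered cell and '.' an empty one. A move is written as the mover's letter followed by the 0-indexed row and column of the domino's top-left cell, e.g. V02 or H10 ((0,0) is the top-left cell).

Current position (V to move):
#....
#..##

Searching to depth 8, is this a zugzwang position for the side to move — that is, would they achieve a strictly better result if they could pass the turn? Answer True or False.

p1 V@[#..../#..##]: V01[##.../##.##]-1 V02[#.#../#.###]+1*
p2 H@[#.#../#.###]: H03[#.###/#.###]-1*
p3 V@[#.###/#.###]: V01[#####/#####]+1*
p4 H@[#####/#####] terminal -1; root [#..../#..##] d8
pass branch (H moves first from the same position):
  | p1 H@[#..../#..##]: H01[###../#..##]+1* H02[#.##./#..##]-1 H03[#..##/#..##]-1 H11[#..../#####]+1
  | p2 V@[###../#..##] terminal -1; root [#..../#..##] d8
V moving scores +1; V passing scores -1

zugzwang(#..../#..##, V) = False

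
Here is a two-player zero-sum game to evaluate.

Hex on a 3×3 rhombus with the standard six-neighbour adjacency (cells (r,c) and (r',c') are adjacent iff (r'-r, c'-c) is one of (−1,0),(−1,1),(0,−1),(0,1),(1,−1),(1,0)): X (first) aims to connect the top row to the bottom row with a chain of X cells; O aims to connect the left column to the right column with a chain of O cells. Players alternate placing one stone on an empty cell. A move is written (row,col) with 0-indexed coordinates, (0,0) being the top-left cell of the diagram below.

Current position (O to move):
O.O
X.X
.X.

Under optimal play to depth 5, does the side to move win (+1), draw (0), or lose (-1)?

value(O.O/X.X/.X., O) = +1

[O.O/X.X/.X.] O move#1: (0,1):+1/OOO/X.X/.X.*, (1,1):+1/O.O/XOX/.X., (2,0):+1/O.O/X.X/OX., (2,2):-1/O.O/X.X/.XO
[OOO/X.X/.X.] end (terminal -1, X#2); searched O.O/X.X/.X. to 5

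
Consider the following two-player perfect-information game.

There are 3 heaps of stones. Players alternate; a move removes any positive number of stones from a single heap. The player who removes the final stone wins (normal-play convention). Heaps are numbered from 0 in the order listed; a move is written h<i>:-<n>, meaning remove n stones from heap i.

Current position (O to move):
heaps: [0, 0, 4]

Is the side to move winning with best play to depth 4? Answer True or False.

p1 O@[(0,0,4)]: h2:-1[(0,0,3)]-1 h2:-2[(0,0,2)]-1 h2:-3[(0,0,1)]-1 h2:-4[(0,0,0)]+1*
p2 X@[(0,0,0)] terminal -1; root [(0,0,4)] d4

O winning at [(0,0,4)]: True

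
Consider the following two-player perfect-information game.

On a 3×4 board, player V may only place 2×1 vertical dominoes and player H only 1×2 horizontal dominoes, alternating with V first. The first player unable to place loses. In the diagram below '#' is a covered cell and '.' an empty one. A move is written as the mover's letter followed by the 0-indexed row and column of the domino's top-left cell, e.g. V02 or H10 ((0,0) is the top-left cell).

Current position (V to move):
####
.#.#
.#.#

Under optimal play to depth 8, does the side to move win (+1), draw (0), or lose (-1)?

p1 V@[####/.#.#/.#.#]: V10[####/##.#/##.#]+1* V12[####/.###/.###]+1
p2 H@[####/##.#/##.#] terminal -1; root [####/.#.#/.#.#] d8

value(####/.#.#/.#.#, V) = +1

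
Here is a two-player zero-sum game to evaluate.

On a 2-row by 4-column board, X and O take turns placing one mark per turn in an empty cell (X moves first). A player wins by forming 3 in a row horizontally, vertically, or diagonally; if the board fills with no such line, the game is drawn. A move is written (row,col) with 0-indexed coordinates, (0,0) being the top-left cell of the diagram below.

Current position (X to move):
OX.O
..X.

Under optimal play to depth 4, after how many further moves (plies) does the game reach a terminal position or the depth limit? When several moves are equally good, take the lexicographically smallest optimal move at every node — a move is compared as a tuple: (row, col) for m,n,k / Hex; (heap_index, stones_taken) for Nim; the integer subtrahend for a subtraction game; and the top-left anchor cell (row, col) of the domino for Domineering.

ply 1, X at OX.O/..X. | (0,2)=+0→OXXO/..X.; (1,0)=+0→OX.O/X.X.; (1,1)=+1→OX.O/.XX.*; (1,3)=+0→OX.O/..XX
ply 2, O at OX.O/.XX. | (0,2)=-1→OXOO/.XX.*; (1,0)=-1→OX.O/OXX.; (1,3)=-1→OX.O/.XXO
ply 3, X at OXOO/.XX. | (1,0)=+1→OXOO/XXX.*; (1,3)=+1→OXOO/.XXX
ply 4: OXOO/XXX. is terminal -1 (O); from OX.O/..X. depth 4

PV length from [OX.O/..X.]: 3 plies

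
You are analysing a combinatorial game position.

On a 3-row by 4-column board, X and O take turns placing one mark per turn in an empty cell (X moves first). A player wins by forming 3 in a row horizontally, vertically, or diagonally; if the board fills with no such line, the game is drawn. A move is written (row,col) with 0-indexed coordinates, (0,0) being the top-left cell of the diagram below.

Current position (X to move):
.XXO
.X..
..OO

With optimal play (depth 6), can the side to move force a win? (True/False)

X winning at [.XXO/.X../..OO]: True

ply 1, X at .XXO/.X../..OO | (0,0)=+1→XXXO/.X../..OO*; (1,0)=-1→.XXO/XX../..OO; (1,2)=-1→.XXO/.XX./..OO; (1,3)=-1→.XXO/.X.X/..OO; (2,0)=+1→.XXO/.X../X.OO; (2,1)=+1→.XXO/.X../.XOO
ply 2: XXXO/.X../..OO is terminal -1 (O); from .XXO/.X../..OO depth 6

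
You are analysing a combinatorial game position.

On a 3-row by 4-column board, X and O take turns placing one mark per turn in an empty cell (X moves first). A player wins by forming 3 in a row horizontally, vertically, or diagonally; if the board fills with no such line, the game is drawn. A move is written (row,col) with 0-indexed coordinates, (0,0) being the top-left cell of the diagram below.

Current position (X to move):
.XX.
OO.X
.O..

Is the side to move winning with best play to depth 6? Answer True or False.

p1 X@[.XX./OO.X/.O..]: (0,0)[XXX./OO.X/.O..]+1* (0,3)[.XXX/OO.X/.O..]+1 (1,2)[.XX./OOXX/.O..]+1 (2,0)[.XX./OO.X/XO..]-1 (2,2)[.XX./OO.X/.OX.]-1 (2,3)[.XX./OO.X/.O.X]-1
p2 O@[XXX./OO.X/.O..] terminal -1; root [.XX./OO.X/.O..] d6

X winning at [.XX./OO.X/.O..]: True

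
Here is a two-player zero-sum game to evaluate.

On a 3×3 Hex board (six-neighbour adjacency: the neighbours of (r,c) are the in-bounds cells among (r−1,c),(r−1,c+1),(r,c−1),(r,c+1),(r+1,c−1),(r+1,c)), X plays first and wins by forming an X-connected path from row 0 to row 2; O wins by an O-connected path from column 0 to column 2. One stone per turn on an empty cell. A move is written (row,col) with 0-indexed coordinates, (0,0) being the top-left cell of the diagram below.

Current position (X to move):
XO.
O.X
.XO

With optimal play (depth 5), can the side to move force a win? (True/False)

X winning at [XO./O.X/.XO]: True

ply 1, X at XO./O.X/.XO | (0,2)=+1→XOX/O.X/.XO*; (1,1)=-1→XO./OXX/.XO; (2,0)=-1→XO./O.X/XXO
ply 2: XOX/O.X/.XO is terminal -1 (O); from XO./O.X/.XO depth 5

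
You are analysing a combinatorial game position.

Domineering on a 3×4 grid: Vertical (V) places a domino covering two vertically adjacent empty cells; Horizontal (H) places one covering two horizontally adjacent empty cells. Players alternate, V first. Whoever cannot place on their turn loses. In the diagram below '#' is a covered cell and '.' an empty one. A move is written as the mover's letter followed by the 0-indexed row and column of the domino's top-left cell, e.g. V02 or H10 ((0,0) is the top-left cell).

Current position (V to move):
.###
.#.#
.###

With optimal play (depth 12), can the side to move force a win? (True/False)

[.###/.#.#/.###] V move#1: V00:+1/####/##.#/.###*, V10:+1/.###/##.#/####
[####/##.#/.###] end (terminal -1, H#2); searched .###/.#.#/.### to 12

V winning at [.###/.#.#/.###]: True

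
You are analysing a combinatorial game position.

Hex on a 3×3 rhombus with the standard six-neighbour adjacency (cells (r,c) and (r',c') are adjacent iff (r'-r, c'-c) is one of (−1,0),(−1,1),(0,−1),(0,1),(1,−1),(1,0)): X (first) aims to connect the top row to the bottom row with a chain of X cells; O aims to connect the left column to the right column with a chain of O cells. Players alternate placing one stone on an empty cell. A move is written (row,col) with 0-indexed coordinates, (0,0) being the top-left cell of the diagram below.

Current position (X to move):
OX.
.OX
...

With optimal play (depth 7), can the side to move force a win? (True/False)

X winning at [OX./.OX/...]: True

ply 1, X at OX./.OX/... | (0,2)=+1→OXX/.OX/...*; (1,0)=+1→OX./XOX/...; (2,0)=+1→OX./.OX/X..; (2,1)=-1→OX./.OX/.X.; (2,2)=-1→OX./.OX/..X
ply 2, O at OXX/.OX/... | (1,0)=-1→OXX/OOX/...*; (2,0)=-1→OXX/.OX/O..; (2,1)=-1→OXX/.OX/.O.; (2,2)=-1→OXX/.OX/..O
ply 3, X at OXX/OOX/... | (2,0)=+1→OXX/OOX/X..*; (2,1)=+1→OXX/OOX/.X.; (2,2)=+1→OXX/OOX/..X
ply 4, O at OXX/OOX/X.. | (2,1)=-1→OXX/OOX/XO.*; (2,2)=-1→OXX/OOX/X.O
ply 5, X at OXX/OOX/XO. | (2,2)=+1→OXX/OOX/XOX*
ply 6: OXX/OOX/XOX is terminal -1 (O); from OX./.OX/... depth 7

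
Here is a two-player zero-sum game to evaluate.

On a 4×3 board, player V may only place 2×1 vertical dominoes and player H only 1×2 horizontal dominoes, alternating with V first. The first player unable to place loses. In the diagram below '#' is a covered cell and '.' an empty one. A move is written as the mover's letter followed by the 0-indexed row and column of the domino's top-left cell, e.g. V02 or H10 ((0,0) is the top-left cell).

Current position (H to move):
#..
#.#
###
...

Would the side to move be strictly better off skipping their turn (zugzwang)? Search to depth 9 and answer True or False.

ply 1, H at #../#.#/###/... | H01=+1→###/#.#/###/...*; H30=-1→#../#.#/###/##.; H31=-1→#../#.#/###/.##
ply 2: ###/#.#/###/... is terminal -1 (V); from #../#.#/###/... depth 9
suppose H passes — search the same position with V to move:
pass> ply 1, V at #../#.#/###/... | V01=-1→##./###/###/...*
pass> ply 2, H at ##./###/###/... | H30=+1→##./###/###/##.*; H31=+1→##./###/###/.##
pass> ply 3: ##./###/###/##. is terminal -1 (V); from #../#.#/###/... depth 9
for H: play +1, pass +1

zugzwang(#../#.#/###/..., H) = False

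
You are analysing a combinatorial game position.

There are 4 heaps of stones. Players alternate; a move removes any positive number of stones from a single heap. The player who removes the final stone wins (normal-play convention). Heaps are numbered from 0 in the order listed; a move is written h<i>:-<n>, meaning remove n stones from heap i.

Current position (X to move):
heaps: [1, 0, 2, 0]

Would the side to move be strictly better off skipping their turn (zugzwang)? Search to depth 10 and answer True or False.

zugzwang((1,0,2,0), X) = False

p1 X@[(1,0,2,0)]: h0:-1[(0,0,2,0)]-1 h2:-1[(1,0,1,0)]+1* h2:-2[(1,0,0,0)]-1
p2 O@[(1,0,1,0)]: h0:-1[(0,0,1,0)]-1* h2:-1[(1,0,0,0)]-1
p3 X@[(0,0,1,0)]: h2:-1[(0,0,0,0)]+1*
p4 O@[(0,0,0,0)] terminal -1; root [(1,0,2,0)] d10
pass branch (O moves first from the same position):
  | p1 O@[(1,0,2,0)]: h0:-1[(0,0,2,0)]-1 h2:-1[(1,0,1,0)]+1* h2:-2[(1,0,0,0)]-1
  | p2 X@[(1,0,1,0)]: h0:-1[(0,0,1,0)]-1* h2:-1[(1,0,0,0)]-1
  | p3 O@[(0,0,1,0)]: h2:-1[(0,0,0,0)]+1*
  | p4 X@[(0,0,0,0)] terminal -1; root [(1,0,2,0)] d10
X moving scores +1; X passing scores -1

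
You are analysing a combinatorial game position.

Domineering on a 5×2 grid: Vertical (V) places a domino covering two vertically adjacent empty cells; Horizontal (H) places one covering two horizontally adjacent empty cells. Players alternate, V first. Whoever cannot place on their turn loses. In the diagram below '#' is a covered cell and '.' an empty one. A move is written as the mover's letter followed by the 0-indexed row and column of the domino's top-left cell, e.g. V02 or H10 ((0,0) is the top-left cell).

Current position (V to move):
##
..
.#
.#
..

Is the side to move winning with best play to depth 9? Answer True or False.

V winning at [##/../.#/.#/..]: False

[##/../.#/.#/..] V move#1: V10:-1/##/#./##/.#/..*, V20:-1/##/../##/##/.., V30:-1/##/../.#/##/#.
[##/#./##/.#/..] H move#2: H40:+1/##/#./##/.#/##*
[##/#./##/.#/##] end (terminal -1, V#3); searched ##/../.#/.#/.. to 9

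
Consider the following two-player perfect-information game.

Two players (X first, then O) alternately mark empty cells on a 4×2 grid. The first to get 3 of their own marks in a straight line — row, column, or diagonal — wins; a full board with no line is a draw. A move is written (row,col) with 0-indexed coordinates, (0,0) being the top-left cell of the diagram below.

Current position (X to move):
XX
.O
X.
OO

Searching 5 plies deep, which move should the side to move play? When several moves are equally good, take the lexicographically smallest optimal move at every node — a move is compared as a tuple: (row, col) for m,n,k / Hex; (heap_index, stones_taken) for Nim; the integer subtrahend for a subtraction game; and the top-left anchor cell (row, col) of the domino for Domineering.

ply 1, X at XX/.O/X./OO | (1,0)=+1→XX/XO/X./OO*; (2,1)=+0→XX/.O/XX/OO
ply 2: XX/XO/X./OO is terminal -1 (O); from XX/.O/X./OO depth 5

X's best at [XX/.O/X./OO]: (1,0)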